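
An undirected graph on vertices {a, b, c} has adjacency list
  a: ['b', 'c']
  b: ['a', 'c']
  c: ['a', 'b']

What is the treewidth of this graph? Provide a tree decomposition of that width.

With just one bag of size 3, the width is 3 − 1 = 2, so tw(G) ≤ 2. On the other hand G contains the 3-clique {a, b, c}. A clique must lie in a single bag of any decomposition, so no decomposition can have width below 2. Therefore the treewidth is 2.

Treewidth 2.
One optimal decomposition is:
Bags: B1 = {a, b, c}
Tree: (single bag)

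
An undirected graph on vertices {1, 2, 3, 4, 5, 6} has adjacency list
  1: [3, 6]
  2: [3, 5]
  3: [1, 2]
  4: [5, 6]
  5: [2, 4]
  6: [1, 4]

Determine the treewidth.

A width-2 tree decomposition is:
Bags: B1 = {1, 2, 3}  B2 = {1, 2, 6}  B3 = {2, 4, 6}  B4 = {2, 4, 5}
Tree: B1–B2, B2–B3, B3–B4
Every bag has size at most 3, so the width is 3 − 1 = 2 and tw(G) ≤ 2. For the lower bound, G contains the cycle 2–3–1–6–4–5–2, so G is not a forest; only forests have treewidth ≤ 1, hence tw(G) ≥ 2. The upper and lower bounds meet at 2, so that is the treewidth.

2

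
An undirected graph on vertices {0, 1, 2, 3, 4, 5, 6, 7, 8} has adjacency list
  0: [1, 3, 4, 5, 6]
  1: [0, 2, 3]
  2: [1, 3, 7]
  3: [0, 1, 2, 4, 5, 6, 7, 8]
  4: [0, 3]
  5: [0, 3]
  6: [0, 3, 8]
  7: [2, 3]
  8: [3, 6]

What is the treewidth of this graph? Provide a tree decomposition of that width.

Every bag has size at most 3, so the width is 3 − 1 = 2 and tw(G) ≤ 2. On the other hand G contains the 3-clique {0, 1, 3}. A clique must lie in a single bag of any decomposition, so no decomposition can have width below 2. The upper and lower bounds meet at 2, so that is the treewidth.

Treewidth 2.
One optimal decomposition is:
Bags: B1 = {0, 1, 3}  B2 = {0, 3, 5}  B3 = {0, 3, 4}  B4 = {1, 2, 3}  B5 = {2, 3, 7}  B6 = {0, 3, 6}  B7 = {3, 6, 8}
Tree: B1–B2, B1–B3, B1–B4, B4–B5, B2–B6, B6–B7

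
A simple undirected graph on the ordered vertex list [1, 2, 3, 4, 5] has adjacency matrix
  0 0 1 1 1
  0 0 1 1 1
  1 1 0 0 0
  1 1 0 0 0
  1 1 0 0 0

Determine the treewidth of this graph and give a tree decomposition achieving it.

The largest bag has 3 vertices, giving width 2; this decomposition certifies tw(G) ≤ 2. For the lower bound, G contains the cycle 5–2–4–1–5, so G is not a forest; only forests have treewidth ≤ 1, hence tw(G) ≥ 2. Therefore the treewidth is 2.

Treewidth 2.
One such decomposition:
Bags: B1 = {1, 2, 5}  B2 = {1, 2, 4}  B3 = {1, 2, 3}
Tree: B1–B2, B2–B3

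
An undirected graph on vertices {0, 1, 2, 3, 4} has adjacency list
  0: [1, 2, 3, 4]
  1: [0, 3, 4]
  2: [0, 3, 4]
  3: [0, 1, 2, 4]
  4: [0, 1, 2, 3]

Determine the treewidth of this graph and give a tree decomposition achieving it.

Treewidth 3.
One optimal decomposition is:
Bags: B1 = {0, 1, 3, 4}  B2 = {0, 2, 3, 4}
Tree: B1–B2

The largest bag has 4 vertices, giving width 3; this decomposition certifies tw(G) ≤ 3. Conversely, {0, 1, 3, 4} is a clique of size 4, and the vertices of any clique must share a bag in every tree decomposition; so some bag has ≥ 4 vertices and tw(G) ≥ 3. Hence tw(G) = 3 exactly.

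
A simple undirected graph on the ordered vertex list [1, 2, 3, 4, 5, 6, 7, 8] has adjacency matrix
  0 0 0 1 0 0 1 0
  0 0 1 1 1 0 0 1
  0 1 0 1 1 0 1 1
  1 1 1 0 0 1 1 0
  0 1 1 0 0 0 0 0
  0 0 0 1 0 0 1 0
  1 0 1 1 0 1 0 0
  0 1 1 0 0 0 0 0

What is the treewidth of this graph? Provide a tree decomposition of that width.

Treewidth 2.
One such decomposition:
Bags: B1 = {3, 4, 7}  B2 = {4, 6, 7}  B3 = {2, 3, 4}  B4 = {1, 4, 7}  B5 = {2, 3, 5}  B6 = {2, 3, 8}
Tree: B1–B2, B1–B3, B2–B4, B3–B5, B5–B6

The largest bag has 3 vertices, giving width 2; this decomposition certifies tw(G) ≤ 2. On the other hand G contains the 3-clique {1, 4, 7}. A clique must lie in a single bag of any decomposition, so no decomposition can have width below 2. Hence tw(G) = 2 exactly.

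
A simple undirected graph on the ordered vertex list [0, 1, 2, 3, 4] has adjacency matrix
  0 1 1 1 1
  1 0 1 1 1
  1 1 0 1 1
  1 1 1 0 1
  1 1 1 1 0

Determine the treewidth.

4

A width-4 tree decomposition is:
Bags: B1 = {0, 1, 2, 3, 4}
Tree: (single bag)
A single bag containing all 5 vertices is trivially a valid decomposition of width 4. Conversely, {0, 1, 2, 3, 4} is a clique of size 5, and the vertices of any clique must share a bag in every tree decomposition; so some bag has ≥ 5 vertices and tw(G) ≥ 4. Hence tw(G) = 4 exactly.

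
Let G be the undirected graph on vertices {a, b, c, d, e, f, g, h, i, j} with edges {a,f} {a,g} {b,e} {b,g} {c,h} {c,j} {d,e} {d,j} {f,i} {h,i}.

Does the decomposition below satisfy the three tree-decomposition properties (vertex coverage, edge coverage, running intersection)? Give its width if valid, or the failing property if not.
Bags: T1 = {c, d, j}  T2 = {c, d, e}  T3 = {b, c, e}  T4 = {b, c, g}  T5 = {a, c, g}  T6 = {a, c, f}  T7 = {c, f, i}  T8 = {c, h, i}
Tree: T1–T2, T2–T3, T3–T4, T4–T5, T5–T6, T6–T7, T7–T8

Yes; width 2.

Vertex coverage: the bags together contain {a, b, c, d, e, f, g, h, i, j}, the full vertex set. Edge coverage: each edge of G has both endpoints in at least one bag. Running intersection: for every vertex, the bags containing it form a connected subtree. All three properties hold, so this is a valid tree decomposition of width max|bag| − 1 = 2, and hence tw(G) ≤ 2.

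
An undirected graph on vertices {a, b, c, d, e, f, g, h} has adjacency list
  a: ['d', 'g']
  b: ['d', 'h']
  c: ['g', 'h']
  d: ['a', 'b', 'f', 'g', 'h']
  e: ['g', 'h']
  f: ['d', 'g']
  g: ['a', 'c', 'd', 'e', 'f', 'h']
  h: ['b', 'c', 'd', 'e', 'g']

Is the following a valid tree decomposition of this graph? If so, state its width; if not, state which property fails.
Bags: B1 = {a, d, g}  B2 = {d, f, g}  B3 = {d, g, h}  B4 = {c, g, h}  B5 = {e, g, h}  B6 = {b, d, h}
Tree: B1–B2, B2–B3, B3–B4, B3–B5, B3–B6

Vertex coverage: the bags together contain {a, b, c, d, e, f, g, h}, the full vertex set. Edge coverage: each edge of G has both endpoints in at least one bag. Running intersection: for every vertex, the bags containing it form a connected subtree. All three properties hold, so this is a valid tree decomposition of width max|bag| − 1 = 2, and hence tw(G) ≤ 2.

Yes; width 2.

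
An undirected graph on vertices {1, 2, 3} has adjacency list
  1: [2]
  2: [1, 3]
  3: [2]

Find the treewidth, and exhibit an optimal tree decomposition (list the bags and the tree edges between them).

Each bag holds 2 vertices, so the decomposition has width 1, which upper-bounds the treewidth. G has an edge, so its treewidth is at least 1. Therefore the treewidth is 1.

Treewidth 1.
Bags: B1 = {1, 2}  B2 = {2, 3}
Tree: B1–B2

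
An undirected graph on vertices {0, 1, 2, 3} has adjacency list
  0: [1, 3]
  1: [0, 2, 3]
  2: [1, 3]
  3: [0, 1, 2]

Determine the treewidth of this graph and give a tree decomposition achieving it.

Each bag holds 3 vertices, so the decomposition has width 2, which upper-bounds the treewidth. On the other hand G contains the 3-clique {0, 1, 3}. A clique must lie in a single bag of any decomposition, so no decomposition can have width below 2. Hence tw(G) = 2 exactly.

Treewidth 2.
One such decomposition:
Bags: B1 = {0, 1, 3}  B2 = {1, 2, 3}
Tree: B1–B2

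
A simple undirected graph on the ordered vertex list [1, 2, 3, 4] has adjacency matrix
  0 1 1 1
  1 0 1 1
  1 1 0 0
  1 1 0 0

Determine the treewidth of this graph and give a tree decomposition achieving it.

Each bag holds 3 vertices, so the decomposition has width 2, which upper-bounds the treewidth. For the lower bound, the 3 vertices {1, 2, 3} are pairwise adjacent, and any tree decomposition puts a clique entirely inside one bag — forcing width ≥ 2. The upper and lower bounds meet at 2, so that is the treewidth.

Treewidth 2.
One such decomposition:
Bags: B1 = {1, 2, 4}  B2 = {1, 2, 3}
Tree: B1–B2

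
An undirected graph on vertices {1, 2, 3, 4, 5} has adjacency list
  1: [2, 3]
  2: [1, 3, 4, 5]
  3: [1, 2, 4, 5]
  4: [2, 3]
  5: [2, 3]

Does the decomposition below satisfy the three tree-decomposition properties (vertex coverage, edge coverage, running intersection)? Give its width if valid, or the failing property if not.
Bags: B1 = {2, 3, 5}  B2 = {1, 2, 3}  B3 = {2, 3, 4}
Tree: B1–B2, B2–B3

Yes; width 2.

Every vertex of G appears in some bag (union = {1, 2, 3, 4, 5}); every edge is covered by a bag; and for each vertex v the set of bags containing v is connected in the bag tree. The decomposition is therefore valid. The largest bag has 3 vertices, so the width is 2.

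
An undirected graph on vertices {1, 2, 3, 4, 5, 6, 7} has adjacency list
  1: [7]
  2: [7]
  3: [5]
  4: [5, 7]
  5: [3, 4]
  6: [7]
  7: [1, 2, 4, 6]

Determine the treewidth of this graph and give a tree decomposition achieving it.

Treewidth 1.
One such decomposition:
Bags: B1 = {4, 5}  B2 = {3, 5}  B3 = {4, 7}  B4 = {6, 7}  B5 = {2, 7}  B6 = {1, 7}
Tree: B1–B2, B1–B3, B3–B4, B3–B5, B3–B6

Every bag has size at most 2, so the width is 2 − 1 = 1 and tw(G) ≤ 1. G has an edge, so its treewidth is at least 1. Hence tw(G) = 1 exactly.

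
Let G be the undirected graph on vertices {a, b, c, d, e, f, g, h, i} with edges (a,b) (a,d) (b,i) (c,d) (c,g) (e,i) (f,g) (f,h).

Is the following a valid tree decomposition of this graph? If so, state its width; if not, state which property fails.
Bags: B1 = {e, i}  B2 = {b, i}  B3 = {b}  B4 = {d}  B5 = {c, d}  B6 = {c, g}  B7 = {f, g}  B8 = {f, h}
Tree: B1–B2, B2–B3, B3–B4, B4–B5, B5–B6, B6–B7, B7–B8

No — vertex a appears in no bag.

A tree decomposition must satisfy three properties: every vertex lies in some bag; for every edge, both endpoints lie together in some bag; and for every vertex, the bags containing it form a connected subtree. Here vertex a appears in no bag, so the decomposition is invalid.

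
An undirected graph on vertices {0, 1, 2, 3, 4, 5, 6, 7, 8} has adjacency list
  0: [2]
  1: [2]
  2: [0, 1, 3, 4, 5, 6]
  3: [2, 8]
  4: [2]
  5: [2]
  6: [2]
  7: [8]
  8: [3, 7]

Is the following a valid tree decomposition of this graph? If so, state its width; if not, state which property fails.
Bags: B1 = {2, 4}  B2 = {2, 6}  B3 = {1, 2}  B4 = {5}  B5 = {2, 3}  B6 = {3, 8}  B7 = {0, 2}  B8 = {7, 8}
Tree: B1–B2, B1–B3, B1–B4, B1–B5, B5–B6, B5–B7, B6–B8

No — edge (2,5) lies in no bag.

A tree decomposition must satisfy three properties: every vertex lies in some bag; for every edge, both endpoints lie together in some bag; and for every vertex, the bags containing it form a connected subtree. Here edge (2,5) lies in no bag, so the decomposition is invalid.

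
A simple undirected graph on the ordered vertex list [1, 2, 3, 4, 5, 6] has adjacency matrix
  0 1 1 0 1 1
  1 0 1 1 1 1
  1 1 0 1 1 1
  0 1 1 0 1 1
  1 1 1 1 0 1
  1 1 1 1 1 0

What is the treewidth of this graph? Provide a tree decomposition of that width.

The largest bag has 5 vertices, giving width 4; this decomposition certifies tw(G) ≤ 4. For the lower bound, the 5 vertices {1, 2, 3, 5, 6} are pairwise adjacent, and any tree decomposition puts a clique entirely inside one bag — forcing width ≥ 4. Combining the bounds, tw(G) = 4.

Treewidth 4.
One such decomposition:
Bags: B1 = {1, 2, 3, 5, 6}  B2 = {2, 3, 4, 5, 6}
Tree: B1–B2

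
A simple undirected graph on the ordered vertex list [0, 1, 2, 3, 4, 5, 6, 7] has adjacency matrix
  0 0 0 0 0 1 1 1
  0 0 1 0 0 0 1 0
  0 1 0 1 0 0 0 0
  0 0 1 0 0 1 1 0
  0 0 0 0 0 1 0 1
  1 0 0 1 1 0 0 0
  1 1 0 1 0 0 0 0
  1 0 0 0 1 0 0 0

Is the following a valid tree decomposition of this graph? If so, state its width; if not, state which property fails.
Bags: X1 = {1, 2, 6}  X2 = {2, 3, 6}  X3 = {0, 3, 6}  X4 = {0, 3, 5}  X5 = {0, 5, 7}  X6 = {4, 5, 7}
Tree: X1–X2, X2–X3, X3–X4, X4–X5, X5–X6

Yes; width 2.

Checking the three conditions: (i) the bags cover all of {0, 1, 2, 3, 4, 5, 6, 7}; (ii) for each edge, some bag contains both endpoints; (iii) the bags containing any fixed vertex form a subtree. All hold, so the decomposition is valid with width 3 − 1 = 2.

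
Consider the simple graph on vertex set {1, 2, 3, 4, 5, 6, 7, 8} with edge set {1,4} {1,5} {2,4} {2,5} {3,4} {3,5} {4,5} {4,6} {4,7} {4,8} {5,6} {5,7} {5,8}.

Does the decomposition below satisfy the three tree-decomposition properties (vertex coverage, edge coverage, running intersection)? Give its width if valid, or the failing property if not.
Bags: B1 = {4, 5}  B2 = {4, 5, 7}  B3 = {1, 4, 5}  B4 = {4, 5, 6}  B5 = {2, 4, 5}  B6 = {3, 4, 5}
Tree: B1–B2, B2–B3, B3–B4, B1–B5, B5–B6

A tree decomposition must satisfy three properties: every vertex lies in some bag; for every edge, both endpoints lie together in some bag; and for every vertex, the bags containing it form a connected subtree. Here vertex 8 appears in no bag, so the decomposition is invalid.

No — vertex 8 appears in no bag.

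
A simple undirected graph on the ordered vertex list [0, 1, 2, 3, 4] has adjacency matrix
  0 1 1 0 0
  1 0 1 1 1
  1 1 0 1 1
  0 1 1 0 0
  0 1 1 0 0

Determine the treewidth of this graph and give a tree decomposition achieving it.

Every bag has size at most 3, so the width is 3 − 1 = 2 and tw(G) ≤ 2. On the other hand G contains the 3-clique {0, 1, 2}. A clique must lie in a single bag of any decomposition, so no decomposition can have width below 2. The upper and lower bounds meet at 2, so that is the treewidth.

Treewidth 2.
Bags: B1 = {1, 2, 3}  B2 = {1, 2, 4}  B3 = {0, 1, 2}
Tree: B1–B2, B1–B3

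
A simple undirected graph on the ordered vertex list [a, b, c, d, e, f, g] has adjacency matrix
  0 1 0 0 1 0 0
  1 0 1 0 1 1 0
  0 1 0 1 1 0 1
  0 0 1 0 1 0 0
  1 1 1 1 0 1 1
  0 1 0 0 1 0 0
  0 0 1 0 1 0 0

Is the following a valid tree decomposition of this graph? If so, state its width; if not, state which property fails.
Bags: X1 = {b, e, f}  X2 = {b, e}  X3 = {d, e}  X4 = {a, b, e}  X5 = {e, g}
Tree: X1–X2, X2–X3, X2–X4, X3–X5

No — vertex c appears in no bag.

A tree decomposition must satisfy three properties: every vertex lies in some bag; for every edge, both endpoints lie together in some bag; and for every vertex, the bags containing it form a connected subtree. Here vertex c appears in no bag, so the decomposition is invalid.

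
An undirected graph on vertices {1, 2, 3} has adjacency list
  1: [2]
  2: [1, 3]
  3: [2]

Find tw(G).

1

A width-1 tree decomposition is:
Bags: B1 = {1, 2}  B2 = {2, 3}
Tree: B1–B2
The largest bag has 2 vertices, giving width 1; this decomposition certifies tw(G) ≤ 1. G has an edge, so its treewidth is at least 1. Hence tw(G) = 1 exactly.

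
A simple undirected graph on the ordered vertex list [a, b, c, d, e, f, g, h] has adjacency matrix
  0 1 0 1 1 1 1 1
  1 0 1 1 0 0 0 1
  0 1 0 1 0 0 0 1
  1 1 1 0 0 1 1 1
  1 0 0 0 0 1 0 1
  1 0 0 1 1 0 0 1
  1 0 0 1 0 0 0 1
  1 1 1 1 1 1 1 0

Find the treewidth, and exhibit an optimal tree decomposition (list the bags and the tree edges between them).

Every bag has size at most 4, so the width is 4 − 1 = 3 and tw(G) ≤ 3. For the lower bound, the 4 vertices {b, c, d, h} are pairwise adjacent, and any tree decomposition puts a clique entirely inside one bag — forcing width ≥ 3. Therefore the treewidth is 3.

Treewidth 3.
One such decomposition:
Bags: B1 = {a, b, d, h}  B2 = {a, d, f, h}  B3 = {b, c, d, h}  B4 = {a, e, f, h}  B5 = {a, d, g, h}
Tree: B1–B2, B1–B3, B2–B4, B2–B5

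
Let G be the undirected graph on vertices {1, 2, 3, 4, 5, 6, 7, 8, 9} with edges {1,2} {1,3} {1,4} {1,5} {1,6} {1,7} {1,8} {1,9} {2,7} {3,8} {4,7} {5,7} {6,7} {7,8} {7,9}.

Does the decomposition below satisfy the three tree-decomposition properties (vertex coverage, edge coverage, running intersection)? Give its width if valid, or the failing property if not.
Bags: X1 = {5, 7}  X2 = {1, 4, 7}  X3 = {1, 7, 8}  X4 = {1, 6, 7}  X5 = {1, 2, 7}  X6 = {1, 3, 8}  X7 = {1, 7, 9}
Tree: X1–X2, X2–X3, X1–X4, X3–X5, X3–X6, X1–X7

A tree decomposition must satisfy three properties: every vertex lies in some bag; for every edge, both endpoints lie together in some bag; and for every vertex, the bags containing it form a connected subtree. Here edge (1,5) lies in no bag, so the decomposition is invalid.

No — edge (1,5) lies in no bag.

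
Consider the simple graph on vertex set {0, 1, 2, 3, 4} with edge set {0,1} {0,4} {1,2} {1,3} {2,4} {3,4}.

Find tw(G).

A width-2 tree decomposition is:
Bags: B1 = {1, 3, 4}  B2 = {1, 2, 4}  B3 = {0, 1, 4}
Tree: B1–B2, B2–B3
Each bag holds 3 vertices, so the decomposition has width 2, which upper-bounds the treewidth. For the lower bound, G contains the cycle 4–3–1–2–4, so G is not a forest; only forests have treewidth ≤ 1, hence tw(G) ≥ 2. Combining the bounds, tw(G) = 2.

2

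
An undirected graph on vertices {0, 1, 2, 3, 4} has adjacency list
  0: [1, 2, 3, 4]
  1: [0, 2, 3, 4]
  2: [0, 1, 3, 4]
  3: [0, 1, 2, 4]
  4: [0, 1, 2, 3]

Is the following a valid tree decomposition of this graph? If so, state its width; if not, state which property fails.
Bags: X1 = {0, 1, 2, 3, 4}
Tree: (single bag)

Every vertex of G appears in some bag (union = {0, 1, 2, 3, 4}); every edge is covered by a bag; and for each vertex v the set of bags containing v is connected in the bag tree. The decomposition is therefore valid. The largest bag has 5 vertices, so the width is 4.

Yes; width 4.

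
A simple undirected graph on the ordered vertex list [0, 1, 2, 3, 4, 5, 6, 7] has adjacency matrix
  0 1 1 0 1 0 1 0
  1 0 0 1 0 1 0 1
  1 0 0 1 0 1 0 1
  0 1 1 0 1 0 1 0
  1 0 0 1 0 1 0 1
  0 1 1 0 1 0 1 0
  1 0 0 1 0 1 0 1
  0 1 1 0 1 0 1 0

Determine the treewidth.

4

A width-4 tree decomposition is:
Bags: B1 = {1, 2, 4, 5, 6}  B2 = {1, 2, 3, 4, 6}  B3 = {0, 1, 2, 4, 6}  B4 = {1, 2, 4, 6, 7}
Tree: B1–B2, B2–B3, B3–B4
Every bag has size at most 5, so the width is 5 − 1 = 4 and tw(G) ≤ 4. For the lower bound: the 5 vertex sets {1,5}, {3,6}, {0,4}, {2}, {7} are disjoint, each induces a connected subgraph, and every pair is joined by at least one edge of G. Contracting each set to a single vertex therefore yields K_{5} as a minor, and since treewidth is minor-monotone, tw(G) ≥ tw(K_{5}) = 4. Hence tw(G) = 4 exactly.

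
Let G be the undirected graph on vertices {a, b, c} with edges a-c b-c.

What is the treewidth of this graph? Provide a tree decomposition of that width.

Treewidth 1.
One optimal decomposition is:
Bags: B1 = {a, c}  B2 = {b, c}
Tree: B1–B2

The largest bag has 2 vertices, giving width 1; this decomposition certifies tw(G) ≤ 1. Any graph with an edge has treewidth ≥ 1, and G has the edge a–c. Combining the bounds, tw(G) = 1.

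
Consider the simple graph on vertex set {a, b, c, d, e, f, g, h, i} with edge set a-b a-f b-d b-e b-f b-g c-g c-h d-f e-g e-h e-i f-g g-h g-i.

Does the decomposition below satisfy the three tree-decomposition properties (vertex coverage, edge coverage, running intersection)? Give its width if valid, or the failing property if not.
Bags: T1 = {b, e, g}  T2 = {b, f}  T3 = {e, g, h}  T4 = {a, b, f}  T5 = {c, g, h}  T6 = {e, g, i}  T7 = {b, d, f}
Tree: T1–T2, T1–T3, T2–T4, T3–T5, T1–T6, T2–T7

No — edge (g,f) lies in no bag.

A tree decomposition must satisfy three properties: every vertex lies in some bag; for every edge, both endpoints lie together in some bag; and for every vertex, the bags containing it form a connected subtree. Here edge (g,f) lies in no bag, so the decomposition is invalid.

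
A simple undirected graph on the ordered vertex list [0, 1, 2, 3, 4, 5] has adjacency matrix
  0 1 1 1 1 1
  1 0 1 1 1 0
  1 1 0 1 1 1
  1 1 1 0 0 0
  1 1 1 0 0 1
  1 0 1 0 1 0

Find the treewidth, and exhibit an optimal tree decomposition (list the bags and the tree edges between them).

Treewidth 3.
Bags: B1 = {0, 1, 2, 4}  B2 = {0, 2, 4, 5}  B3 = {0, 1, 2, 3}
Tree: B1–B2, B1–B3

Every bag has size at most 4, so the width is 4 − 1 = 3 and tw(G) ≤ 3. On the other hand G contains the 4-clique {0, 1, 2, 3}. A clique must lie in a single bag of any decomposition, so no decomposition can have width below 3. Hence tw(G) = 3 exactly.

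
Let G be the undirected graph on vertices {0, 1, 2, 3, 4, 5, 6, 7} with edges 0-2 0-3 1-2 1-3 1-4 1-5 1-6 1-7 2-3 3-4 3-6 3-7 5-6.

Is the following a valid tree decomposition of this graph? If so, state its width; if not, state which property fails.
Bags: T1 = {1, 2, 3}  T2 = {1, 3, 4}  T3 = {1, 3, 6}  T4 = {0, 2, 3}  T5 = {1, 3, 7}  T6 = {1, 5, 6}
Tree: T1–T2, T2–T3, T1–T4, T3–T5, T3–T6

Every vertex of G appears in some bag (union = {0, 1, 2, 3, 4, 5, 6, 7}); every edge is covered by a bag; and for each vertex v the set of bags containing v is connected in the bag tree. The decomposition is therefore valid. The largest bag has 3 vertices, so the width is 2.

Yes; width 2.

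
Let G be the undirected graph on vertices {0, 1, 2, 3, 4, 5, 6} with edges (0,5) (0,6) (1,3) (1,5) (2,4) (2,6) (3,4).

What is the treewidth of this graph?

A width-2 tree decomposition is:
Bags: B1 = {1, 3, 5}  B2 = {3, 4, 5}  B3 = {2, 4, 5}  B4 = {2, 5, 6}  B5 = {0, 5, 6}
Tree: B1–B2, B2–B3, B3–B4, B4–B5
The largest bag has 3 vertices, giving width 2; this decomposition certifies tw(G) ≤ 2. The edges 5–1–3–4–2–6–0–5 form a cycle, so G is not a tree and its treewidth is at least 2. The upper and lower bounds meet at 2, so that is the treewidth.

2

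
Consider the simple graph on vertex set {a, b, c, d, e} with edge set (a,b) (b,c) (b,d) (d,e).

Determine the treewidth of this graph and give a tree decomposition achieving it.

Treewidth 1.
Bags: B1 = {a, b}  B2 = {b, d}  B3 = {d, e}  B4 = {b, c}
Tree: B1–B2, B2–B3, B1–B4

Each bag holds 2 vertices, so the decomposition has width 1, which upper-bounds the treewidth. G has an edge, so its treewidth is at least 1. Therefore the treewidth is 1.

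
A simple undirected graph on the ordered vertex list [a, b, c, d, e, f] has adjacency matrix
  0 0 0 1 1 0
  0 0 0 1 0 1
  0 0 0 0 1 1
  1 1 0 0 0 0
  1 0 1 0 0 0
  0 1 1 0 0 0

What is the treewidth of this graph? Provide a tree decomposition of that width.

Treewidth 2.
One such decomposition:
Bags: B1 = {a, d, e}  B2 = {c, d, e}  B3 = {c, d, f}  B4 = {b, d, f}
Tree: B1–B2, B2–B3, B3–B4

Every bag has size at most 3, so the width is 3 − 1 = 2 and tw(G) ≤ 2. The edges d–a–e–c–f–b–d form a cycle, so G is not a tree and its treewidth is at least 2. Hence tw(G) = 2 exactly.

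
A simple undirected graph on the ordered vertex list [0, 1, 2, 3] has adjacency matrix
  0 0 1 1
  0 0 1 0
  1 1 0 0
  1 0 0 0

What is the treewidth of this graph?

1

A width-1 tree decomposition is:
Bags: B1 = {1, 2}  B2 = {0, 2}  B3 = {0, 3}
Tree: B1–B2, B2–B3
The largest bag has 2 vertices, giving width 1; this decomposition certifies tw(G) ≤ 1. G has an edge, so its treewidth is at least 1. Therefore the treewidth is 1.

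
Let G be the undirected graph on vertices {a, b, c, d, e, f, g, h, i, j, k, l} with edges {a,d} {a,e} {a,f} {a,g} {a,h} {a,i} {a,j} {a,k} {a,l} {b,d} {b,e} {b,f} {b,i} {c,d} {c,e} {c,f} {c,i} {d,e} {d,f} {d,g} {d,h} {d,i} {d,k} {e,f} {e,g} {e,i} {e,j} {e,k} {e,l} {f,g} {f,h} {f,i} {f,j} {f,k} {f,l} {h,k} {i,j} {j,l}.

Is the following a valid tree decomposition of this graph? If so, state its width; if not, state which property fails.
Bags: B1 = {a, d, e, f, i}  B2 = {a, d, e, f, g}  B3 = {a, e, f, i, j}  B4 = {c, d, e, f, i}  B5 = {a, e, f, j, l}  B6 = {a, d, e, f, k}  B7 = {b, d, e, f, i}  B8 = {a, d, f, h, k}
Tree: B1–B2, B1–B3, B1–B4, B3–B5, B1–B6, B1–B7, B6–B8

Yes; width 4.

Vertex coverage: the bags together contain {a, b, c, d, e, f, g, h, i, j, k, l}, the full vertex set. Edge coverage: each edge of G has both endpoints in at least one bag. Running intersection: for every vertex, the bags containing it form a connected subtree. All three properties hold, so this is a valid tree decomposition of width max|bag| − 1 = 4, and hence tw(G) ≤ 4.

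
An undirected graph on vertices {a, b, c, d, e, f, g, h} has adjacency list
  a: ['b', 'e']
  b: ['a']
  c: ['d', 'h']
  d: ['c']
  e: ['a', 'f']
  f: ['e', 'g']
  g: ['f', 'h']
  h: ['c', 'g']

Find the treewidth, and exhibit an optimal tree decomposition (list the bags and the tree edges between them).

Every bag has size at most 2, so the width is 2 − 1 = 1 and tw(G) ≤ 1. Any graph with an edge has treewidth ≥ 1, and G has the edge b–a. Therefore the treewidth is 1.

Treewidth 1.
Bags: B1 = {a, b}  B2 = {a, e}  B3 = {e, f}  B4 = {f, g}  B5 = {g, h}  B6 = {c, h}  B7 = {c, d}
Tree: B1–B2, B2–B3, B3–B4, B4–B5, B5–B6, B6–B7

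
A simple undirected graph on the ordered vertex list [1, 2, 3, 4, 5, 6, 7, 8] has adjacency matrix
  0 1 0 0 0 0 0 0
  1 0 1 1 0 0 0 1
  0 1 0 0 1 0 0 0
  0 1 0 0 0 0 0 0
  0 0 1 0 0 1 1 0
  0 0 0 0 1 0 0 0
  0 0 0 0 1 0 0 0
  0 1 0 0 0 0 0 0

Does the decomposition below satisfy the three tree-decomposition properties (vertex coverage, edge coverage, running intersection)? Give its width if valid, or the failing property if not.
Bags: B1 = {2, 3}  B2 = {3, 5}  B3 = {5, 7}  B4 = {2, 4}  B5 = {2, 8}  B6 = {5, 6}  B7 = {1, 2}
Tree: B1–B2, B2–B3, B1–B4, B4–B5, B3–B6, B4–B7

Every vertex of G appears in some bag (union = {1, 2, 3, 4, 5, 6, 7, 8}); every edge is covered by a bag; and for each vertex v the set of bags containing v is connected in the bag tree. The decomposition is therefore valid. The largest bag has 2 vertices, so the width is 1.

Yes; width 1.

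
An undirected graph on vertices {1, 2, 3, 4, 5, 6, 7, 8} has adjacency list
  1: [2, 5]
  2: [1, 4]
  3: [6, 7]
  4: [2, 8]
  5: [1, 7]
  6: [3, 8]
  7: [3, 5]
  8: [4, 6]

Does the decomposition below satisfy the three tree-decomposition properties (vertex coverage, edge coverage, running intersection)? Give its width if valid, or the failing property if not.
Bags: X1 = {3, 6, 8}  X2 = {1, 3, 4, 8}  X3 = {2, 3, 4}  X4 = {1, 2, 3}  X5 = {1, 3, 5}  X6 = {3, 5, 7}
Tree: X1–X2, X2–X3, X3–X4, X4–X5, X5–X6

A tree decomposition must satisfy three properties: every vertex lies in some bag; for every edge, both endpoints lie together in some bag; and for every vertex, the bags containing it form a connected subtree. Here bags containing vertex 1 are not connected in the tree, so the decomposition is invalid.

No — bags containing vertex 1 are not connected in the tree.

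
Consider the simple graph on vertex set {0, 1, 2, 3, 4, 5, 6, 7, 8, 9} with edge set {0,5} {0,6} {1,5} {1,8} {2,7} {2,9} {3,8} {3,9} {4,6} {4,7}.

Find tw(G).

A width-2 tree decomposition is:
Bags: B1 = {0, 4, 6}  B2 = {0, 4, 7}  B3 = {0, 2, 7}  B4 = {0, 2, 9}  B5 = {0, 3, 9}  B6 = {0, 3, 8}  B7 = {0, 1, 8}  B8 = {0, 1, 5}
Tree: B1–B2, B2–B3, B3–B4, B4–B5, B5–B6, B6–B7, B7–B8
Each bag holds 3 vertices, so the decomposition has width 2, which upper-bounds the treewidth. For the lower bound, G contains the cycle 0–6–4–7–2–9–3–8–1–5–0, so G is not a forest; only forests have treewidth ≤ 1, hence tw(G) ≥ 2. Hence tw(G) = 2 exactly.

2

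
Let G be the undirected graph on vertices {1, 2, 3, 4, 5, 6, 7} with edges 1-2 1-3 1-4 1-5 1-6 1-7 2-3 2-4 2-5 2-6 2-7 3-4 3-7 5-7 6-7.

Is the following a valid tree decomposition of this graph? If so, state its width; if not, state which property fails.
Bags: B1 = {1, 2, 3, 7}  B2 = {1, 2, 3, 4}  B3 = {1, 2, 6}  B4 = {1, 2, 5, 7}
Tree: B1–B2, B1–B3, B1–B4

A tree decomposition must satisfy three properties: every vertex lies in some bag; for every edge, both endpoints lie together in some bag; and for every vertex, the bags containing it form a connected subtree. Here edge (7,6) lies in no bag, so the decomposition is invalid.

No — edge (7,6) lies in no bag.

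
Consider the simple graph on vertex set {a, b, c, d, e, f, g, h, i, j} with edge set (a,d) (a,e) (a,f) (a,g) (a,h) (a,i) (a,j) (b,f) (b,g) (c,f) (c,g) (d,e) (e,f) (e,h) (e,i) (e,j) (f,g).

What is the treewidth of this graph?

A width-2 tree decomposition is:
Bags: B1 = {a, e, j}  B2 = {a, e, f}  B3 = {a, d, e}  B4 = {a, e, i}  B5 = {a, e, h}  B6 = {a, f, g}  B7 = {c, f, g}  B8 = {b, f, g}
Tree: B1–B2, B2–B3, B1–B4, B2–B5, B2–B6, B6–B7, B6–B8
Every bag has size at most 3, so the width is 3 − 1 = 2 and tw(G) ≤ 2. Conversely, {c, f, g} is a clique of size 3, and the vertices of any clique must share a bag in every tree decomposition; so some bag has ≥ 3 vertices and tw(G) ≥ 2. Therefore the treewidth is 2.

2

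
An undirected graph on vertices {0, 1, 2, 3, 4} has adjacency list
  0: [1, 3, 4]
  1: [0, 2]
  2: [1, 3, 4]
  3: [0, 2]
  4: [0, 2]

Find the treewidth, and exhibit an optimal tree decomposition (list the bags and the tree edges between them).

Treewidth 2.
One optimal decomposition is:
Bags: B1 = {0, 2, 4}  B2 = {0, 2, 3}  B3 = {0, 1, 2}
Tree: B1–B2, B2–B3

Each bag holds 3 vertices, so the decomposition has width 2, which upper-bounds the treewidth. Since 4–2–3–0–4 is a cycle in G, G is not acyclic. Forests are exactly the graphs of treewidth ≤ 1, so tw(G) ≥ 2. Combining the bounds, tw(G) = 2.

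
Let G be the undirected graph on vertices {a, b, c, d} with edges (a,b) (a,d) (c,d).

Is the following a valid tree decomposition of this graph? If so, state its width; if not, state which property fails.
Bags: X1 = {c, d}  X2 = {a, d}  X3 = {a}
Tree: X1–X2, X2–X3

A tree decomposition must satisfy three properties: every vertex lies in some bag; for every edge, both endpoints lie together in some bag; and for every vertex, the bags containing it form a connected subtree. Here vertex b appears in no bag, so the decomposition is invalid.

No — vertex b appears in no bag.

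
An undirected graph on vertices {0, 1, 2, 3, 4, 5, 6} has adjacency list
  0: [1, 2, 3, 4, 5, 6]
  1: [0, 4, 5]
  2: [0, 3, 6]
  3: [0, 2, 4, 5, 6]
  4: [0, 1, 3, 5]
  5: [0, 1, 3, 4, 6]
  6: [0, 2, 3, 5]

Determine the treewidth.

3

A width-3 tree decomposition is:
Bags: B1 = {0, 2, 3, 6}  B2 = {0, 3, 5, 6}  B3 = {0, 3, 4, 5}  B4 = {0, 1, 4, 5}
Tree: B1–B2, B2–B3, B3–B4
Each bag holds 4 vertices, so the decomposition has width 3, which upper-bounds the treewidth. For the lower bound, the 4 vertices {0, 1, 4, 5} are pairwise adjacent, and any tree decomposition puts a clique entirely inside one bag — forcing width ≥ 3. The upper and lower bounds meet at 3, so that is the treewidth.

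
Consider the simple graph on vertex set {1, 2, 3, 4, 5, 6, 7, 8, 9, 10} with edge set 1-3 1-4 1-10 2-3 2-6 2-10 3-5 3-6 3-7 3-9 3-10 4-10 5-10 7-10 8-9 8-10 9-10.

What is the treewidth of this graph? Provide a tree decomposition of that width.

Every bag has size at most 3, so the width is 3 − 1 = 2 and tw(G) ≤ 2. For the lower bound, the 3 vertices {8, 9, 10} are pairwise adjacent, and any tree decomposition puts a clique entirely inside one bag — forcing width ≥ 2. Hence tw(G) = 2 exactly.

Treewidth 2.
One such decomposition:
Bags: B1 = {2, 3, 10}  B2 = {3, 7, 10}  B3 = {3, 9, 10}  B4 = {1, 3, 10}  B5 = {3, 5, 10}  B6 = {1, 4, 10}  B7 = {2, 3, 6}  B8 = {8, 9, 10}
Tree: B1–B2, B1–B3, B2–B4, B2–B5, B4–B6, B1–B7, B3–B8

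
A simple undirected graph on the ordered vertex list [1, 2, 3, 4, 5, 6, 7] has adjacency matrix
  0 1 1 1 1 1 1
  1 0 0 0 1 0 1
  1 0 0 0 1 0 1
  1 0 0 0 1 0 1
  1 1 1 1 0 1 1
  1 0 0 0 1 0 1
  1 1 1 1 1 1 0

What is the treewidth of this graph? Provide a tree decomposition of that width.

Treewidth 3.
Bags: B1 = {1, 4, 5, 7}  B2 = {1, 2, 5, 7}  B3 = {1, 3, 5, 7}  B4 = {1, 5, 6, 7}
Tree: B1–B2, B2–B3, B3–B4

The largest bag has 4 vertices, giving width 3; this decomposition certifies tw(G) ≤ 3. On the other hand G contains the 4-clique {1, 2, 5, 7}. A clique must lie in a single bag of any decomposition, so no decomposition can have width below 3. Combining the bounds, tw(G) = 3.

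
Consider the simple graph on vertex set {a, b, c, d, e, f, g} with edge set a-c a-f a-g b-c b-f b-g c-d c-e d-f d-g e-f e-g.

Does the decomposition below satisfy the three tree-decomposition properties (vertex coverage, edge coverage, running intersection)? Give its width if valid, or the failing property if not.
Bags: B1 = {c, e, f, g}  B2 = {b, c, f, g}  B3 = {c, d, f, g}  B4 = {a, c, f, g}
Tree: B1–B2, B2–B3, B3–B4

Every vertex of G appears in some bag (union = {a, b, c, d, e, f, g}); every edge is covered by a bag; and for each vertex v the set of bags containing v is connected in the bag tree. The decomposition is therefore valid. The largest bag has 4 vertices, so the width is 3.

Yes; width 3.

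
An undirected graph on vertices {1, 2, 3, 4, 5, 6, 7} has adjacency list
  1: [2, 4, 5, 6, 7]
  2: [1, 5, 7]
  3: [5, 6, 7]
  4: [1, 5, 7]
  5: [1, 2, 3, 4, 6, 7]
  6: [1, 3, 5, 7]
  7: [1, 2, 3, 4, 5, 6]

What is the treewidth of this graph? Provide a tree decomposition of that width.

Treewidth 3.
One such decomposition:
Bags: B1 = {1, 4, 5, 7}  B2 = {1, 5, 6, 7}  B3 = {1, 2, 5, 7}  B4 = {3, 5, 6, 7}
Tree: B1–B2, B1–B3, B2–B4

Each bag holds 4 vertices, so the decomposition has width 3, which upper-bounds the treewidth. For the lower bound, the 4 vertices {1, 2, 5, 7} are pairwise adjacent, and any tree decomposition puts a clique entirely inside one bag — forcing width ≥ 3. Therefore the treewidth is 3.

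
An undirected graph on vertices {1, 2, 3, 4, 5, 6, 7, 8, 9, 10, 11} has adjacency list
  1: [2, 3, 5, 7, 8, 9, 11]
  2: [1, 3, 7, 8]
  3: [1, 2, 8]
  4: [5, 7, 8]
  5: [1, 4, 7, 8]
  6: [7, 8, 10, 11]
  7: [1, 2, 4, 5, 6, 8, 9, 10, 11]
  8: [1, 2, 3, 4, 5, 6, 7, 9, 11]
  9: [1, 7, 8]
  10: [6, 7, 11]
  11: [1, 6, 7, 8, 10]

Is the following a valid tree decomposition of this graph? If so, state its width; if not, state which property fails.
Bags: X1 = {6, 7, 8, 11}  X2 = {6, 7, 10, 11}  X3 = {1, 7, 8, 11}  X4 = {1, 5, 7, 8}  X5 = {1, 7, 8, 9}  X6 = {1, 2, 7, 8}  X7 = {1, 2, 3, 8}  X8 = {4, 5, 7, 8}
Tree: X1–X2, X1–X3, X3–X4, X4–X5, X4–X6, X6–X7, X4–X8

Yes; width 3.

Checking the three conditions: (i) the bags cover all of {1, 2, 3, 4, 5, 6, 7, 8, 9, 10, 11}; (ii) for each edge, some bag contains both endpoints; (iii) the bags containing any fixed vertex form a subtree. All hold, so the decomposition is valid with width 4 − 1 = 3.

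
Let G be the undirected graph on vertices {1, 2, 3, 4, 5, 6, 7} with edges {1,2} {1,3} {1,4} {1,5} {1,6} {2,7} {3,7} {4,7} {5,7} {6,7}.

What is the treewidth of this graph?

2

A width-2 tree decomposition is:
Bags: B1 = {1, 6, 7}  B2 = {1, 4, 7}  B3 = {1, 3, 7}  B4 = {1, 2, 7}  B5 = {1, 5, 7}
Tree: B1–B2, B2–B3, B3–B4, B4–B5
Each bag holds 3 vertices, so the decomposition has width 2, which upper-bounds the treewidth. The edges 1–6–7–4–1 form a cycle, so G is not a tree and its treewidth is at least 2. Combining the bounds, tw(G) = 2.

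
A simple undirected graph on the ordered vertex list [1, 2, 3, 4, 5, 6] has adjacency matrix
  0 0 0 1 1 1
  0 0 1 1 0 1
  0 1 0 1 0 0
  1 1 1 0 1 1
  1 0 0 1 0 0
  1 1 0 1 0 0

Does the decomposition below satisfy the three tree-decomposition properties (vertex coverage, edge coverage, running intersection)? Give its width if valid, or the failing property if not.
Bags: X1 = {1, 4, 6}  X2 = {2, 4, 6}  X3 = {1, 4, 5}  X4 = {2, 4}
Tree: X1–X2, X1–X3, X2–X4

A tree decomposition must satisfy three properties: every vertex lies in some bag; for every edge, both endpoints lie together in some bag; and for every vertex, the bags containing it form a connected subtree. Here vertex 3 appears in no bag, so the decomposition is invalid.

No — vertex 3 appears in no bag.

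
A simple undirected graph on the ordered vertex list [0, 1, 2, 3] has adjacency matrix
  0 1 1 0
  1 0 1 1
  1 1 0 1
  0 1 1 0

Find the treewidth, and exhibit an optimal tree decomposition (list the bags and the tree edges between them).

Each bag holds 3 vertices, so the decomposition has width 2, which upper-bounds the treewidth. For the lower bound, the 3 vertices {0, 1, 2} are pairwise adjacent, and any tree decomposition puts a clique entirely inside one bag — forcing width ≥ 2. Therefore the treewidth is 2.

Treewidth 2.
One optimal decomposition is:
Bags: B1 = {0, 1, 2}  B2 = {1, 2, 3}
Tree: B1–B2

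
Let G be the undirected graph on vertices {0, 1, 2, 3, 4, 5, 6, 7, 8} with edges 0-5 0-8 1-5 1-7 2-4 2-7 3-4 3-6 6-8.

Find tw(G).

2

A width-2 tree decomposition is:
Bags: B1 = {3, 4, 6}  B2 = {4, 6, 8}  B3 = {0, 4, 8}  B4 = {0, 4, 5}  B5 = {1, 4, 5}  B6 = {1, 4, 7}  B7 = {2, 4, 7}
Tree: B1–B2, B2–B3, B3–B4, B4–B5, B5–B6, B6–B7
The largest bag has 3 vertices, giving width 2; this decomposition certifies tw(G) ≤ 2. Since 4–3–6–8–0–5–1–7–2–4 is a cycle in G, G is not acyclic. Forests are exactly the graphs of treewidth ≤ 1, so tw(G) ≥ 2. The upper and lower bounds meet at 2, so that is the treewidth.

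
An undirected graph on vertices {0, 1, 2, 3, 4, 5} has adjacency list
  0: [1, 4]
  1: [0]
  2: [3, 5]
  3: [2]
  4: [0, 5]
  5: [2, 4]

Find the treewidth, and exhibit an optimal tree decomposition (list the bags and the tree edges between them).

Treewidth 1.
One optimal decomposition is:
Bags: B1 = {2, 3}  B2 = {2, 5}  B3 = {4, 5}  B4 = {0, 4}  B5 = {0, 1}
Tree: B1–B2, B2–B3, B3–B4, B4–B5

Each bag holds 2 vertices, so the decomposition has width 1, which upper-bounds the treewidth. G has an edge, so its treewidth is at least 1. The upper and lower bounds meet at 1, so that is the treewidth.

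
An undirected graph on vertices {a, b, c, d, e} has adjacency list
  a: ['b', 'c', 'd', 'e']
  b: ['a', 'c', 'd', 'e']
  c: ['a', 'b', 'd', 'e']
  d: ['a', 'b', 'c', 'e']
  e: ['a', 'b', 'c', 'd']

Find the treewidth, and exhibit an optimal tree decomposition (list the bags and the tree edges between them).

With just one bag of size 5, the width is 5 − 1 = 4, so tw(G) ≤ 4. For the lower bound, the 5 vertices {a, b, c, d, e} are pairwise adjacent, and any tree decomposition puts a clique entirely inside one bag — forcing width ≥ 4. Hence tw(G) = 4 exactly.

Treewidth 4.
One optimal decomposition is:
Bags: B1 = {a, b, c, d, e}
Tree: (single bag)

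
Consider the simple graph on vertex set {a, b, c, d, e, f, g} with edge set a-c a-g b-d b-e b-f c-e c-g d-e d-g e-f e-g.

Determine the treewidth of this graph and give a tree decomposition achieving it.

Treewidth 2.
Bags: B1 = {b, d, e}  B2 = {d, e, g}  B3 = {c, e, g}  B4 = {a, c, g}  B5 = {b, e, f}
Tree: B1–B2, B2–B3, B3–B4, B1–B5

Every bag has size at most 3, so the width is 3 − 1 = 2 and tw(G) ≤ 2. On the other hand G contains the 3-clique {d, e, g}. A clique must lie in a single bag of any decomposition, so no decomposition can have width below 2. Therefore the treewidth is 2.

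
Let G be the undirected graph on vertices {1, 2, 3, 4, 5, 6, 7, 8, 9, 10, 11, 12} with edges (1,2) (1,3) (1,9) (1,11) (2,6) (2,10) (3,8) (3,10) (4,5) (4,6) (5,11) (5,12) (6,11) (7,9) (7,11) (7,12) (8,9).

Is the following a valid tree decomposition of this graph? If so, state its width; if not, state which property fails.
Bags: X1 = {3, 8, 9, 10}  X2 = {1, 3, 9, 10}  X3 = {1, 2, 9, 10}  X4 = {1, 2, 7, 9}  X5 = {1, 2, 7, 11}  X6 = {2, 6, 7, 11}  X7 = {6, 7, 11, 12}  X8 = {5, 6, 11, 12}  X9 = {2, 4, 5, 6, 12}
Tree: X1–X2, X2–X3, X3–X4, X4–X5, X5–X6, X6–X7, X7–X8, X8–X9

A tree decomposition must satisfy three properties: every vertex lies in some bag; for every edge, both endpoints lie together in some bag; and for every vertex, the bags containing it form a connected subtree. Here bags containing vertex 2 are not connected in the tree, so the decomposition is invalid.

No — bags containing vertex 2 are not connected in the tree.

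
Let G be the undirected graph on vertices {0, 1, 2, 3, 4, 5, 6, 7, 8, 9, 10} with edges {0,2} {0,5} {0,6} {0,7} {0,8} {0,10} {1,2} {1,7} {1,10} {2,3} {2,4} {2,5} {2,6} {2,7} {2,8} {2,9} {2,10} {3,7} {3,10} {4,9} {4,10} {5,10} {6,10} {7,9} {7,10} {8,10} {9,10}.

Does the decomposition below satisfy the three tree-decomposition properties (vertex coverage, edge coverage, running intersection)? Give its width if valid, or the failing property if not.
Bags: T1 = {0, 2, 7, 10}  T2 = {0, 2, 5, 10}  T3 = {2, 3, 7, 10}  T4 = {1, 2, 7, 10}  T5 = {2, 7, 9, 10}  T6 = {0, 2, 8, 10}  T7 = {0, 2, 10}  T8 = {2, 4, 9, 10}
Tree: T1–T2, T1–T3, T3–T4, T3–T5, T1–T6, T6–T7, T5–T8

A tree decomposition must satisfy three properties: every vertex lies in some bag; for every edge, both endpoints lie together in some bag; and for every vertex, the bags containing it form a connected subtree. Here vertex 6 appears in no bag, so the decomposition is invalid.

No — vertex 6 appears in no bag.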